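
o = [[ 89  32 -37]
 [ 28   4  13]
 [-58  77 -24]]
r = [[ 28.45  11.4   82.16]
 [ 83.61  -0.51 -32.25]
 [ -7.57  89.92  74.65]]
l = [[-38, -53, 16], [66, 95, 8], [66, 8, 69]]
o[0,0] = 89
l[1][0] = 66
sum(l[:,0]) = 94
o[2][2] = -24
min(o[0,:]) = -37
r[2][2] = 74.65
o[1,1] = 4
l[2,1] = 8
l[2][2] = 69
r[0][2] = 82.16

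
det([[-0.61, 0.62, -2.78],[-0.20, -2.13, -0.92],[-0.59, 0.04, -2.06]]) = 0.898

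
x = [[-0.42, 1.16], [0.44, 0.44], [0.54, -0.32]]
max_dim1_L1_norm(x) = 1.58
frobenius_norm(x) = 1.52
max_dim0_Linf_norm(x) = 1.16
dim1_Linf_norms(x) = [1.16, 0.44, 0.54]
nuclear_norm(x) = 2.04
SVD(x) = [[-0.91,-0.06], [-0.18,-0.83], [0.37,-0.56]] @ diag([1.3520661175333049, 0.689287468200616]) @ [[0.37, -0.93], [-0.93, -0.37]]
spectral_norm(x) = 1.35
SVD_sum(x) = [[-0.46, 1.14], [-0.09, 0.23], [0.18, -0.46]] + [[0.04, 0.02], [0.53, 0.21], [0.36, 0.14]]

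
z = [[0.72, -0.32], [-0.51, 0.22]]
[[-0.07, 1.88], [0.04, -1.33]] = z @ [[0.58, 2.06], [1.52, -1.25]]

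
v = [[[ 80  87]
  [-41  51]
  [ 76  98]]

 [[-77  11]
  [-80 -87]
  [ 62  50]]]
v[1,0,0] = -77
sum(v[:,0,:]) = 101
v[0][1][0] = -41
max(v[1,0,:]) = 11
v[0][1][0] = -41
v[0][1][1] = 51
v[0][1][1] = 51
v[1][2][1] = 50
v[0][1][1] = 51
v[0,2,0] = 76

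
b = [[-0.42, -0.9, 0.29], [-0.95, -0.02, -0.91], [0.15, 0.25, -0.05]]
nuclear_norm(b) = 2.39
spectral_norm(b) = 1.33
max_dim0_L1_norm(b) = 1.52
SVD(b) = [[-0.25, 0.93, 0.27], [-0.96, -0.27, 0.03], [0.1, -0.25, 0.96]] @ diag([1.3348372341291075, 1.0522396209395788, 0.0011569388428448917]) @ [[0.78, 0.2, 0.60], [-0.16, -0.85, 0.50], [0.61, -0.49, -0.63]]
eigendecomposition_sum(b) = [[-0.79, -0.60, -0.31], [-0.5, -0.38, -0.20], [0.24, 0.18, 0.09]] + [[0.37, -0.3, 0.59], [-0.44, 0.36, -0.71], [-0.09, 0.07, -0.14]] + [[0.0, 0.00, 0.00], [-0.00, -0.0, -0.00], [-0.0, -0.0, -0.00]]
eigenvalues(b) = [-1.08, 0.59, -0.0]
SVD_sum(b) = [[-0.26, -0.07, -0.20], [-1.0, -0.26, -0.77], [0.11, 0.03, 0.08]] + [[-0.16, -0.83, 0.49], [0.05, 0.24, -0.14], [0.04, 0.22, -0.13]] + [[0.00, -0.00, -0.0], [0.00, -0.0, -0.0], [0.0, -0.0, -0.00]]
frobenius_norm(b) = 1.70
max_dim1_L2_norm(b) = 1.32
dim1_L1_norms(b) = [1.61, 1.88, 0.45]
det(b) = 0.00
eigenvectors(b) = [[-0.82, -0.63, -0.61], [-0.52, 0.76, 0.48], [0.25, 0.15, 0.63]]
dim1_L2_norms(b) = [1.03, 1.32, 0.3]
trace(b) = -0.49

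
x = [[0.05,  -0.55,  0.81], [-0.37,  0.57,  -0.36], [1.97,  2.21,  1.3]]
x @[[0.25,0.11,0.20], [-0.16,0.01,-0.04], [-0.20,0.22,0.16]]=[[-0.06, 0.18, 0.16], [-0.11, -0.11, -0.15], [-0.12, 0.52, 0.51]]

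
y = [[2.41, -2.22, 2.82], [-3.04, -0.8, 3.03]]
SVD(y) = [[-0.68, -0.73],  [-0.73, 0.68]] @ diag([4.677148844462577, 3.9844295309043143]) @ [[0.12, 0.45, -0.88], [-0.96, 0.27, 0.0]]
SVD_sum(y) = [[-0.39, -1.44, 2.83], [-0.41, -1.53, 3.02]] + [[2.80,-0.78,-0.01], [-2.63,0.73,0.01]]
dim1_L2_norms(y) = [4.32, 4.37]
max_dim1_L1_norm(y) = 7.45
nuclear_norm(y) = 8.66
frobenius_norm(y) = 6.14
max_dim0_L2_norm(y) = 4.14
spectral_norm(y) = 4.68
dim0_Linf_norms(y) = [3.04, 2.22, 3.03]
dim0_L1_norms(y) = [5.45, 3.02, 5.85]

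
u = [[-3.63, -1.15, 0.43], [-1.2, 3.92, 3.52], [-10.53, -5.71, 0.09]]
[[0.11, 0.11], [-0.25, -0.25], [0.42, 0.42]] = u @ [[-0.03, -0.03], [-0.02, -0.02], [-0.06, -0.06]]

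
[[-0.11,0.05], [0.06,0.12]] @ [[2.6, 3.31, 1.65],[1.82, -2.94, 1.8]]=[[-0.20, -0.51, -0.09], [0.37, -0.15, 0.32]]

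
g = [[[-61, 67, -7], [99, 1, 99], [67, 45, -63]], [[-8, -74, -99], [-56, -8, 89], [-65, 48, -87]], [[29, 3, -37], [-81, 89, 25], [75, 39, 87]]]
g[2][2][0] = 75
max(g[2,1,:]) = 89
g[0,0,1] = 67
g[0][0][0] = -61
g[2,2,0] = 75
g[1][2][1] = 48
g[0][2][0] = 67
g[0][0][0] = -61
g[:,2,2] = [-63, -87, 87]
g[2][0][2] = -37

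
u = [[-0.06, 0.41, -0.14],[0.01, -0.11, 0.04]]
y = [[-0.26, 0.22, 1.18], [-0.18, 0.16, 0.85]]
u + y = [[-0.32, 0.63, 1.04], [-0.17, 0.05, 0.89]]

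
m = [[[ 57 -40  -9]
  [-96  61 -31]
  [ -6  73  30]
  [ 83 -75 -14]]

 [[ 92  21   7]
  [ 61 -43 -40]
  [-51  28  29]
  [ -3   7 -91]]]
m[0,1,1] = 61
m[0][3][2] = -14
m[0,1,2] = -31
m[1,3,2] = -91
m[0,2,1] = 73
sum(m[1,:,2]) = -95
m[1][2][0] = -51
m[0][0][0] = 57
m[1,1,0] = 61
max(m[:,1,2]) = -31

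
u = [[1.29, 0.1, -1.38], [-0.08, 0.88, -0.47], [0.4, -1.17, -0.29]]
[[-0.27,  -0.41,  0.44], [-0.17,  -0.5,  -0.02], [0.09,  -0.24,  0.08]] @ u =[[-0.14, -0.90, 0.44], [-0.19, -0.43, 0.48], [0.17, -0.3, -0.03]]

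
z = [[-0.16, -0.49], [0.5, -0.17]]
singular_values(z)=[0.53, 0.51]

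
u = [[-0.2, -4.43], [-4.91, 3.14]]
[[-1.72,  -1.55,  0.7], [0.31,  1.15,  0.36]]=u@[[0.18, -0.01, -0.17], [0.38, 0.35, -0.15]]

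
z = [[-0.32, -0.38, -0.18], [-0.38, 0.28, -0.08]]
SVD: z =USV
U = [[-0.91, -0.42], [-0.42, 0.91]]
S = [0.54, 0.46]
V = [[0.83,0.42,0.36], [-0.45,0.89,0.01]]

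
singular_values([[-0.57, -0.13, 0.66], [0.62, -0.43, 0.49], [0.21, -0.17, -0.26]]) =[0.94, 0.9, 0.18]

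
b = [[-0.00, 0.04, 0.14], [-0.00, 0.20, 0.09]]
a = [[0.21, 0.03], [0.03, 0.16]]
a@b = [[0.00,0.01,0.03],[0.00,0.03,0.02]]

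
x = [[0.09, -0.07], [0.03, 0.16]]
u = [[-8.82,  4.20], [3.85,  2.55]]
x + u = [[-8.73, 4.13], [3.88, 2.71]]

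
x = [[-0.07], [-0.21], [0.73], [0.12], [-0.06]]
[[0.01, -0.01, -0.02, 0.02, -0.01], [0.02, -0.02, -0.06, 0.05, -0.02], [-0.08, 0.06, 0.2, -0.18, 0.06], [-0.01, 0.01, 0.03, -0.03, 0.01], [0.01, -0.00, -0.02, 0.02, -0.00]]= x @ [[-0.11, 0.08, 0.28, -0.25, 0.08]]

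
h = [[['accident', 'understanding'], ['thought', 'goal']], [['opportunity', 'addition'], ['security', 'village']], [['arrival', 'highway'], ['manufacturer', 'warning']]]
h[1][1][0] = 'security'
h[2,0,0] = 'arrival'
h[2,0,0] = 'arrival'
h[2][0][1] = 'highway'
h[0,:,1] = ['understanding', 'goal']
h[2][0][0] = 'arrival'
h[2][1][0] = 'manufacturer'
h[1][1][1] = 'village'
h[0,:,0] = ['accident', 'thought']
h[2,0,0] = 'arrival'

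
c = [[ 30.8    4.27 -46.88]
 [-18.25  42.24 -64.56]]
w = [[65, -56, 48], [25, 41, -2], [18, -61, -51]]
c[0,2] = -46.88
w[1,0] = 25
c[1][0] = -18.25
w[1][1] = 41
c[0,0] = 30.8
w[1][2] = -2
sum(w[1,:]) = 64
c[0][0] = 30.8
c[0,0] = 30.8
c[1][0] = -18.25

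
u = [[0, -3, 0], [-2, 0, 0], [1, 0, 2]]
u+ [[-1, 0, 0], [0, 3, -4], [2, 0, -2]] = [[-1, -3, 0], [-2, 3, -4], [3, 0, 0]]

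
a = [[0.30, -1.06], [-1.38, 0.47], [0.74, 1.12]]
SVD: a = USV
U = [[-0.61, -0.28], [0.75, -0.5], [0.24, 0.82]]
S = [1.65, 1.56]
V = [[-0.63, 0.78],[0.78, 0.63]]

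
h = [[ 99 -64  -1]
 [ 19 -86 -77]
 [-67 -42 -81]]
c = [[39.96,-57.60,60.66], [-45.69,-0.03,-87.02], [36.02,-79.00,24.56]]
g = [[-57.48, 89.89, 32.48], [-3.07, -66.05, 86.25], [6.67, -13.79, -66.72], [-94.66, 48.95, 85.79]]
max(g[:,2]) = 86.25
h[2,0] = -67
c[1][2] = -87.02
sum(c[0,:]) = 43.019999999999996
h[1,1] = -86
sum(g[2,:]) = -73.84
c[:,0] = [39.96, -45.69, 36.02]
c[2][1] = -79.0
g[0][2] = 32.48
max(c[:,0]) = 39.96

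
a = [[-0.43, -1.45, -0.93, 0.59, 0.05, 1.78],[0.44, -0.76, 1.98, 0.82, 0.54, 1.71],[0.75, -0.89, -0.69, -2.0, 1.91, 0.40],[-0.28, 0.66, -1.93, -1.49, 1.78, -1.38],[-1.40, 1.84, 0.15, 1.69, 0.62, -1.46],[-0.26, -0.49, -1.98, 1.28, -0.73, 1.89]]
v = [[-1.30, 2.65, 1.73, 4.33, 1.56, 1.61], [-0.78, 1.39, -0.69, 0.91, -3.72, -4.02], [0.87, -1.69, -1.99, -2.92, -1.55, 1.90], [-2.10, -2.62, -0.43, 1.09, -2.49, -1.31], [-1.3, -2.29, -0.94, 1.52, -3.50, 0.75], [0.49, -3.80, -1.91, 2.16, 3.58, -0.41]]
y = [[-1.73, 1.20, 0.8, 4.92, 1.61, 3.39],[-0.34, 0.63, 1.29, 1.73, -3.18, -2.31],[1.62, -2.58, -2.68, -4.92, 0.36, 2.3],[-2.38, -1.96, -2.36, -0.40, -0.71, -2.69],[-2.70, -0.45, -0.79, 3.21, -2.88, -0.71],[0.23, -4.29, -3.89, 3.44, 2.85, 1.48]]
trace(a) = -0.86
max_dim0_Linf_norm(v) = 4.33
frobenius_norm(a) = 7.56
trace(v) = -4.72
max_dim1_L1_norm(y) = 16.18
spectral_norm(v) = 7.85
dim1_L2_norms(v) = [5.96, 5.82, 4.7, 4.53, 4.79, 6.0]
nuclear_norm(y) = 29.88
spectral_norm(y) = 9.22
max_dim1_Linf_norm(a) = 2.0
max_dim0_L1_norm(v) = 16.4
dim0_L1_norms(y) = [9.0, 11.11, 11.81, 18.62, 11.59, 12.88]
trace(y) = -5.58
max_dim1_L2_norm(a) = 3.4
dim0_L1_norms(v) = [6.84, 14.44, 7.69, 12.93, 16.4, 10.0]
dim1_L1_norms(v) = [13.18, 11.51, 10.92, 10.04, 10.3, 12.35]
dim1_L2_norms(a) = [2.58, 2.93, 3.1, 3.4, 3.28, 3.16]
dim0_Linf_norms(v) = [2.1, 3.8, 1.99, 4.33, 3.72, 4.02]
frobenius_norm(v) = 13.07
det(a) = 1.38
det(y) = 558.06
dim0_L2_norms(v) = [3.07, 6.19, 3.49, 6.02, 7.07, 4.98]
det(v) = -1320.08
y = a + v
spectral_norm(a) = 4.74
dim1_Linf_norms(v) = [4.33, 4.02, 2.92, 2.62, 3.5, 3.8]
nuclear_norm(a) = 15.20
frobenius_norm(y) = 14.70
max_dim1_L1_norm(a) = 7.52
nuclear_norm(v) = 27.60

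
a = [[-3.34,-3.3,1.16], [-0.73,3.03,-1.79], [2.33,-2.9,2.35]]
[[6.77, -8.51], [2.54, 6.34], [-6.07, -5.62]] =a@[[-2.38, 0.5], [0.49, 1.87], [0.38, -0.58]]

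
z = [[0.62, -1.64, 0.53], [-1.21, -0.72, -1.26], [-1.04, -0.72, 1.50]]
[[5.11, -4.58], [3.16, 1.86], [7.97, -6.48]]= z@ [[-2.53, 0.46], [-3.46, 1.98], [1.90, -3.05]]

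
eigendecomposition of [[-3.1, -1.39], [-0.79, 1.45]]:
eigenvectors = [[-0.99, 0.28], [-0.16, -0.96]]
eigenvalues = [-3.33, 1.68]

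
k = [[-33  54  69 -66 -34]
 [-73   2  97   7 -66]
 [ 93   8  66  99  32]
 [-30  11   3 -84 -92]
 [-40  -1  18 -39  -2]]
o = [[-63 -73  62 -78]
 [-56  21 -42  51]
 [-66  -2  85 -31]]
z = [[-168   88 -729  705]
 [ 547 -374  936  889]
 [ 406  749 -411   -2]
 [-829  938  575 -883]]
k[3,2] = 3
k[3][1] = 11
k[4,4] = -2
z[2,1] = 749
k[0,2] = 69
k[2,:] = [93, 8, 66, 99, 32]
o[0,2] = 62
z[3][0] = -829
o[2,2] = 85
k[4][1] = -1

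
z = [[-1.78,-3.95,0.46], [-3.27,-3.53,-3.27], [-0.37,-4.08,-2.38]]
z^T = [[-1.78, -3.27, -0.37], [-3.95, -3.53, -4.08], [0.46, -3.27, -2.38]]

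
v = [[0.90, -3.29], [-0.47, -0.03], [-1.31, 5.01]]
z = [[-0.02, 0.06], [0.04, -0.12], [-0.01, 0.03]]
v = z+[[0.92, -3.35], [-0.51, 0.09], [-1.3, 4.98]]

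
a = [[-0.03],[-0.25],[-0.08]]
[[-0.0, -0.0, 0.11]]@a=[[-0.01]]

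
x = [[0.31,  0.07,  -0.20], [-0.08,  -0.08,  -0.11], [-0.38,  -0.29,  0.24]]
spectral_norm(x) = 0.64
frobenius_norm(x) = 0.67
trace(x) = 0.47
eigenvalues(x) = [0.57, 0.09, -0.19]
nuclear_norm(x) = 0.91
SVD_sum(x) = [[0.28,0.16,-0.17], [-0.03,-0.02,0.02], [-0.41,-0.23,0.25]] + [[-0.01,-0.05,-0.06], [-0.02,-0.09,-0.11], [-0.00,-0.03,-0.03]] + [[0.04, -0.04, 0.03], [-0.03, 0.03, -0.02], [0.03, -0.03, 0.02]]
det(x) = -0.01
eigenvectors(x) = [[-0.62, 0.64, -0.15],[-0.06, -0.60, -0.75],[0.78, 0.48, -0.64]]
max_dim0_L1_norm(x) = 0.77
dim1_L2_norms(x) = [0.38, 0.16, 0.53]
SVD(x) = [[-0.56, 0.45, -0.69], [0.07, 0.86, 0.51], [0.82, 0.24, -0.51]] @ diag([0.6443504821448631, 0.16726058127812005, 0.09400188354595794]) @ [[-0.77, -0.44, 0.47], [-0.11, -0.63, -0.77], [-0.64, 0.64, -0.44]]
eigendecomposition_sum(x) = [[0.28,0.13,-0.22], [0.03,0.01,-0.02], [-0.35,-0.16,0.27]] + [[0.04, -0.03, 0.03], [-0.04, 0.03, -0.03], [0.03, -0.03, 0.02]] + [[-0.01, -0.02, -0.01], [-0.07, -0.12, -0.06], [-0.06, -0.1, -0.05]]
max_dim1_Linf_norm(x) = 0.38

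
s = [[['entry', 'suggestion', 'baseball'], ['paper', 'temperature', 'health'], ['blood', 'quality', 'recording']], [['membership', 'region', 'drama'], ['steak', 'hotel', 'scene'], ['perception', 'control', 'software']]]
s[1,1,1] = 'hotel'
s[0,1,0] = 'paper'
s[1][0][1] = 'region'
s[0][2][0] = 'blood'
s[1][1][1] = 'hotel'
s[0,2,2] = 'recording'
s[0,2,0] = 'blood'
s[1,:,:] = [['membership', 'region', 'drama'], ['steak', 'hotel', 'scene'], ['perception', 'control', 'software']]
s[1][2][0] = 'perception'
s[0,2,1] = 'quality'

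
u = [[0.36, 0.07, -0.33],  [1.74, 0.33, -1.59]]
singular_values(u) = [2.43, 0.0]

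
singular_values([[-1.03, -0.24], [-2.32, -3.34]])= [4.14, 0.7]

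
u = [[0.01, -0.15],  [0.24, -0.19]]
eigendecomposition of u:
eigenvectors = [[(0.33+0.53j), (0.33-0.53j)], [0.78+0.00j, 0.78-0.00j]]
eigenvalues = [(-0.09+0.16j), (-0.09-0.16j)]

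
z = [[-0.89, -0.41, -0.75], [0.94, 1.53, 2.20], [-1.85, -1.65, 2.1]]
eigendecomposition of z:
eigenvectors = [[(-0.82+0j), (-0.2-0.05j), -0.20+0.05j], [0.53+0.00j, 0.78+0.00j, (0.78-0j)], [-0.22+0.00j, (0.17+0.57j), (0.17-0.57j)]]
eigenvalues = [(-0.82+0j), (1.78+1.54j), (1.78-1.54j)]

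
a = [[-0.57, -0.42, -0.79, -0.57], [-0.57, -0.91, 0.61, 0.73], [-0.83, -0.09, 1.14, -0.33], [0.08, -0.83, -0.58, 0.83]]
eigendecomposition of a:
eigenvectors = [[-0.11, 0.84, -0.54, 0.59], [0.02, 0.37, 0.56, -0.6], [0.75, 0.34, -0.21, 0.24], [-0.65, 0.21, 0.59, -0.48]]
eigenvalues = [1.54, -1.22, 0.17, -0.0]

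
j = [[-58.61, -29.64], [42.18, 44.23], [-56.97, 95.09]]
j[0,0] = -58.61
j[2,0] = -56.97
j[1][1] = 44.23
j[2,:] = [-56.97, 95.09]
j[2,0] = -56.97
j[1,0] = 42.18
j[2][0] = -56.97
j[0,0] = -58.61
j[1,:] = [42.18, 44.23]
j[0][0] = -58.61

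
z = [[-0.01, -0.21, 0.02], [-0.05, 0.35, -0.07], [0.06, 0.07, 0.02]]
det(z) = 0.00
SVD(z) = [[0.50, 0.34, 0.8], [-0.85, 0.35, 0.38], [-0.15, -0.87, 0.47]] @ diag([0.42034791195549515, 0.08187968248562695, 0.0018304400313079905]) @ [[0.07,-0.98,0.16], [-0.89,-0.13,-0.43], [0.44,-0.11,-0.89]]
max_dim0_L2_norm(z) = 0.41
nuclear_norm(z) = 0.50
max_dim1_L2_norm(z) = 0.36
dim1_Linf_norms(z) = [0.21, 0.35, 0.07]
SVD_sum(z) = [[0.01, -0.21, 0.03], [-0.02, 0.35, -0.06], [-0.0, 0.06, -0.01]] + [[-0.03, -0.0, -0.01], [-0.03, -0.0, -0.01], [0.06, 0.01, 0.03]] + [[0.00,-0.00,-0.0], [0.00,-0.00,-0.00], [0.00,-0.00,-0.00]]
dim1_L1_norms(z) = [0.24, 0.47, 0.15]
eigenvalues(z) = [(-0+0.01j), (-0-0.01j), (0.37+0j)]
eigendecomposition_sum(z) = [[-0.02-0.00j, -0.01-0.00j, (-0.01-0j)], [0.00+0.00j, 0j, 0.00+0.00j], [(0.03+0.01j), (0.02+0.01j), (0.01+0.01j)]] + [[-0.02+0.00j, -0.01+0.00j, (-0.01+0j)], [-0j, -0j, 0.00-0.00j], [0.03-0.01j, 0.02-0.01j, 0.01-0.01j]] + [[(0.03-0j),  (-0.19-0j),  0.04-0.00j], [-0.06+0.00j,  (0.35+0j),  (-0.07+0j)], [-0.01+0.00j,  (0.04+0j),  -0.01+0.00j]]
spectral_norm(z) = 0.42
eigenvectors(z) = [[-0.48+0.15j,(-0.48-0.15j),(-0.48+0j)],[(0.1+0.02j),(0.1-0.02j),0.87+0.00j],[0.86+0.00j,0.86-0.00j,(0.09+0j)]]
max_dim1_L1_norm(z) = 0.47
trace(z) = 0.36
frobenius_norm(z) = 0.43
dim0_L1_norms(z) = [0.12, 0.63, 0.11]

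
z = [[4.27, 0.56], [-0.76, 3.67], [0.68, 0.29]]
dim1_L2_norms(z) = [4.31, 3.75, 0.74]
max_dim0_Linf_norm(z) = 4.27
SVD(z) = [[-0.97, -0.19], [0.20, -0.98], [-0.15, -0.08]] @ diag([4.39093928719362, 3.7227882260719016]) @ [[-1.00, 0.04], [-0.04, -1.0]]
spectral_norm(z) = 4.39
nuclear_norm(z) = 8.11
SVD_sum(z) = [[4.24, -0.16],[-0.89, 0.03],[0.67, -0.02]] + [[0.03, 0.72],[0.13, 3.64],[0.01, 0.31]]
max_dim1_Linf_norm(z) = 4.27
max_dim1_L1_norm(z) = 4.83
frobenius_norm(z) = 5.76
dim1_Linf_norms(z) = [4.27, 3.67, 0.68]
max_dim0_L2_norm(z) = 4.39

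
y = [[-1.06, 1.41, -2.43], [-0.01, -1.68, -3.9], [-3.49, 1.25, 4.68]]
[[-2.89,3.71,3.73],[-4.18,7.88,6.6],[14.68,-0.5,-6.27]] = y @[[-2.50, -2.24, -0.40], [-1.19, -1.45, -0.33], [1.59, -1.39, -1.55]]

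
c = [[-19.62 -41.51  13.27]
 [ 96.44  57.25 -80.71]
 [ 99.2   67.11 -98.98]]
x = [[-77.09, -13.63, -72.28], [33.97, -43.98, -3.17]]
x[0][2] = -72.28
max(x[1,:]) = 33.97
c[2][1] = 67.11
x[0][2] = -72.28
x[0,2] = -72.28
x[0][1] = -13.63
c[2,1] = 67.11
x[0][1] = -13.63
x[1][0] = 33.97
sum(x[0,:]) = -163.0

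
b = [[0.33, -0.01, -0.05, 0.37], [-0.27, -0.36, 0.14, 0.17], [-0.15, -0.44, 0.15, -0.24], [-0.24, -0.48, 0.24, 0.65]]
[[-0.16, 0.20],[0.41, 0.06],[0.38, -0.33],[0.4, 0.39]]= b @ [[-0.75, -0.25], [-1.06, 0.47], [-1.27, 0.19], [0.03, 0.79]]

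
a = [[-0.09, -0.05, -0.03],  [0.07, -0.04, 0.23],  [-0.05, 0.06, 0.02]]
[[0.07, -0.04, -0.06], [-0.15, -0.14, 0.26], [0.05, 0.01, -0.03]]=a @ [[-0.87,0.30,0.56],[0.28,0.54,-0.39],[-0.35,-0.60,0.89]]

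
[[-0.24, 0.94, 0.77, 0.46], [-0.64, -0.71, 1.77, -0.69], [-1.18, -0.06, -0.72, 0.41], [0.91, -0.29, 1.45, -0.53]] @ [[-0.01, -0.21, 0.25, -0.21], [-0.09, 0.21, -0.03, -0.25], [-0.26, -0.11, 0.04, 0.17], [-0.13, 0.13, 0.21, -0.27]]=[[-0.34, 0.22, 0.04, -0.18],[-0.3, -0.3, -0.21, 0.8],[0.15, 0.37, -0.24, 0.03],[-0.29, -0.48, 0.18, 0.27]]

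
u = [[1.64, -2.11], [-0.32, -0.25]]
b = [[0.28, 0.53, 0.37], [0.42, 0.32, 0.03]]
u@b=[[-0.43, 0.19, 0.54], [-0.19, -0.25, -0.13]]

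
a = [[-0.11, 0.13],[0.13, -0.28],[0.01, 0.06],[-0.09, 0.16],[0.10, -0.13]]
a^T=[[-0.11,0.13,0.01,-0.09,0.1],[0.13,-0.28,0.06,0.16,-0.13]]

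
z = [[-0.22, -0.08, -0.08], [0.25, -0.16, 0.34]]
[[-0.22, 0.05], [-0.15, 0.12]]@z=[[0.06, 0.01, 0.03], [0.06, -0.01, 0.05]]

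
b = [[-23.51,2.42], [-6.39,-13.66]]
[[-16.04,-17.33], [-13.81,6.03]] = b @ [[0.75, 0.66], [0.66, -0.75]]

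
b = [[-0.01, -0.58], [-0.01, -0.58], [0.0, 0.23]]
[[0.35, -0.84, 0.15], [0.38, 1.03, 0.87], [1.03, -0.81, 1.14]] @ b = [[0.00, 0.32], [-0.01, -0.62], [-0.0, 0.13]]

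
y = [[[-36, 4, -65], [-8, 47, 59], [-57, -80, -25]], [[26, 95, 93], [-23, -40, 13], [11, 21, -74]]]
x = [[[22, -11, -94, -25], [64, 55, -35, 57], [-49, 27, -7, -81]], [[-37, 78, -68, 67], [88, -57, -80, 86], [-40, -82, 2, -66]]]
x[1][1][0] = 88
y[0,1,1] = 47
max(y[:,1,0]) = -8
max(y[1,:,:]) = 95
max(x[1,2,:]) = 2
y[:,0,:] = [[-36, 4, -65], [26, 95, 93]]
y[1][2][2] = -74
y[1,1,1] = -40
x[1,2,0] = -40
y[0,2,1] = -80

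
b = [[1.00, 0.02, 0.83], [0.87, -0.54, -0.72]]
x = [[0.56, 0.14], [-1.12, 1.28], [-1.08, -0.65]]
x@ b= [[0.68,-0.06,0.36], [-0.01,-0.71,-1.85], [-1.65,0.33,-0.43]]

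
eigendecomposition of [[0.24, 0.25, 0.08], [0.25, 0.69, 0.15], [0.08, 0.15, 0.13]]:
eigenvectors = [[0.4, 0.85, -0.33], [0.89, -0.45, -0.09], [0.23, 0.26, 0.94]]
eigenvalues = [0.84, 0.13, 0.09]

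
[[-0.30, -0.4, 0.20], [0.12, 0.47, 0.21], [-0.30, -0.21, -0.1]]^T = [[-0.3, 0.12, -0.3], [-0.4, 0.47, -0.21], [0.20, 0.21, -0.1]]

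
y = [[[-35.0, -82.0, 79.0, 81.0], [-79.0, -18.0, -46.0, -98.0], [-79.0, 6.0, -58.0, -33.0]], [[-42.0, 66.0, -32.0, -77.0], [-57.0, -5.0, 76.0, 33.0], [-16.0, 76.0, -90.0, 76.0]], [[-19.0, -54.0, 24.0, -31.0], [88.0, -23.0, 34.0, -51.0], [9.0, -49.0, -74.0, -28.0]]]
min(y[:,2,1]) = -49.0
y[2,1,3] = -51.0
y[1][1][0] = -57.0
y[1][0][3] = -77.0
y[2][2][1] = -49.0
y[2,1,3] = -51.0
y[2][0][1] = -54.0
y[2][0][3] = -31.0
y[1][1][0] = -57.0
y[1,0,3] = -77.0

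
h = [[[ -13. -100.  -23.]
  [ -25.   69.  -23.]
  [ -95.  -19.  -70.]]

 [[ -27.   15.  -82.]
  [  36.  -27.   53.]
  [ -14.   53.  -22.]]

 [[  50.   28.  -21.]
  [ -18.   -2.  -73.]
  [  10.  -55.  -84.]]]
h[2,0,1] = 28.0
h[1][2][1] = 53.0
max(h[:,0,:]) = 50.0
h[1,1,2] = 53.0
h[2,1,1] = -2.0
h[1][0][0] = -27.0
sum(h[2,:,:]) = -165.0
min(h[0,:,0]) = -95.0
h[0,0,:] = [-13.0, -100.0, -23.0]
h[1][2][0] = -14.0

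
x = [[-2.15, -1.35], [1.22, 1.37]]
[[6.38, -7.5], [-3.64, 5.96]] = x @[[-2.94,  1.72],[-0.04,  2.82]]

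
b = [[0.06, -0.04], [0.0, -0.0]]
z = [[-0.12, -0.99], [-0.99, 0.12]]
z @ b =[[-0.01, 0.0],[-0.06, 0.04]]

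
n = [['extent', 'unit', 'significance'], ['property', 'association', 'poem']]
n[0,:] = ['extent', 'unit', 'significance']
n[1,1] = 'association'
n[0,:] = ['extent', 'unit', 'significance']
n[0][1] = 'unit'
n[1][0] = 'property'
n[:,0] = ['extent', 'property']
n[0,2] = 'significance'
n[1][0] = 'property'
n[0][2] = 'significance'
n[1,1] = 'association'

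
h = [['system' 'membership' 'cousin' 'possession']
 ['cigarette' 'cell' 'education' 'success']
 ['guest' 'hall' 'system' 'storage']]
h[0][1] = 'membership'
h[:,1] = ['membership', 'cell', 'hall']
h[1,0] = 'cigarette'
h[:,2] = ['cousin', 'education', 'system']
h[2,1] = 'hall'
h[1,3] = 'success'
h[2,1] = 'hall'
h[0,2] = 'cousin'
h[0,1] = 'membership'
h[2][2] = 'system'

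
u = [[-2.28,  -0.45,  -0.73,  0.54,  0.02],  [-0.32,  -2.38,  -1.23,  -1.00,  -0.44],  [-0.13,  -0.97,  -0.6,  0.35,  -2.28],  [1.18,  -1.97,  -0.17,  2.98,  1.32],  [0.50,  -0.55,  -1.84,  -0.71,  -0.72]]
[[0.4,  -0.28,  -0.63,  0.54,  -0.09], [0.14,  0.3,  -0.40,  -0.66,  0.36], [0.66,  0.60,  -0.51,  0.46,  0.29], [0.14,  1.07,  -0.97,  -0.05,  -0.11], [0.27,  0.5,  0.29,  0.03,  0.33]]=u@[[-0.09, 0.26, 0.20, -0.16, 0.06], [0.00, -0.13, 0.3, 0.3, -0.07], [-0.15, -0.19, -0.13, -0.19, -0.08], [0.17, 0.22, -0.25, 0.33, -0.07], [-0.22, -0.14, 0.08, -0.22, -0.09]]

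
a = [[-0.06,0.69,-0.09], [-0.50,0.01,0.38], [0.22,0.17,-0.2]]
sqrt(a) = [[0.65, 0.52, -0.57], [-0.51, 0.55, 0.29], [0.39, -0.11, -0.24]]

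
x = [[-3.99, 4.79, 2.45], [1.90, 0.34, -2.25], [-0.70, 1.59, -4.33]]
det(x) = 46.54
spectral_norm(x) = 6.96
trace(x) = -7.98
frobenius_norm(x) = 8.68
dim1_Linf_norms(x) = [4.79, 2.25, 4.33]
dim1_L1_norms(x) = [11.23, 4.49, 6.62]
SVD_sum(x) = [[-4.06, 4.05, 3.28], [1.27, -1.27, -1.03], [0.46, -0.46, -0.37]] + [[-0.18, 0.55, -0.9],[-0.29, 0.91, -1.48],[-0.75, 2.36, -3.85]] + [[0.24, 0.19, 0.07], [0.91, 0.71, 0.26], [-0.41, -0.31, -0.11]]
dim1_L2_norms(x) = [6.7, 2.96, 4.67]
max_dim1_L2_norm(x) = 6.7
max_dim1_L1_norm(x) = 11.23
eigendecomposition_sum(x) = [[0.43+0.00j, (1.2-0j), -0.27-0.00j], [(0.48+0j), (1.32-0j), -0.30-0.00j], [0.08+0.00j, 0.21-0.00j, -0.05-0.00j]] + [[-2.21-0.29j, 1.79-0.45j, (1.36+4.53j)], [0.71-0.18j, -0.49+0.36j, (-0.98-1.21j)], [-0.39-1.28j, 0.69+0.87j, -2.14+1.87j]] + [[(-2.21+0.29j), 1.79+0.45j, (1.36-4.53j)], [0.71+0.18j, -0.49-0.36j, -0.98+1.21j], [-0.39+1.28j, 0.69-0.87j, -2.14-1.87j]]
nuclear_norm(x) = 13.31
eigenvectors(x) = [[(-0.67+0j),  -0.83+0.00j,  -0.83-0.00j], [-0.74+0.00j,  0.25-0.10j,  (0.25+0.1j)], [(-0.12+0j),  -0.20-0.45j,  (-0.2+0.45j)]]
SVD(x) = [[-0.95,0.21,0.23], [0.30,0.35,0.89], [0.11,0.91,-0.40]] @ diag([6.963566545807655, 5.0154938934167514, 1.3324270963950486]) @ [[0.61, -0.61, -0.50], [-0.16, 0.52, -0.84], [0.77, 0.60, 0.22]]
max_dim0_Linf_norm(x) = 4.79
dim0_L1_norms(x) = [6.59, 6.72, 9.03]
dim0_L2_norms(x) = [4.47, 5.06, 5.46]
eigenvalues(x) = [(1.71+0j), (-4.85+1.93j), (-4.85-1.93j)]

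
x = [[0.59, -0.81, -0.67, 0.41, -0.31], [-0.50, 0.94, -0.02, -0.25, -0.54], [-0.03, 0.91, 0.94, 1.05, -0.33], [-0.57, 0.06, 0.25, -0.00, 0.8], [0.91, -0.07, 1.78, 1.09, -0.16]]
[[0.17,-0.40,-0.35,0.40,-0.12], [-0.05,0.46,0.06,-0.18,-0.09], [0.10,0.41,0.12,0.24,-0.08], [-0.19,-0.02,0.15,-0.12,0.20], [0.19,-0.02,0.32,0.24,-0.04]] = x@[[0.29, 0.11, -0.08, 0.07, -0.02], [0.11, 0.54, -0.0, -0.07, 0.01], [-0.08, -0.00, 0.33, -0.17, 0.03], [0.07, -0.07, -0.17, 0.43, -0.04], [-0.02, 0.01, 0.03, -0.04, 0.22]]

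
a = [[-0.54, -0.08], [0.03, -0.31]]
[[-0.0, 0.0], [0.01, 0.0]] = a@ [[0.01, 0.0],[-0.04, -0.00]]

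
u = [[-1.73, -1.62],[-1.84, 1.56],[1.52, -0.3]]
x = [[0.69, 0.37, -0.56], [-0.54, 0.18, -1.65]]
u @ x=[[-0.32,-0.93,3.64], [-2.11,-0.4,-1.54], [1.21,0.51,-0.36]]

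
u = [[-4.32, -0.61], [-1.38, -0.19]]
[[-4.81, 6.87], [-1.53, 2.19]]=u @ [[0.96, -1.37], [1.09, -1.56]]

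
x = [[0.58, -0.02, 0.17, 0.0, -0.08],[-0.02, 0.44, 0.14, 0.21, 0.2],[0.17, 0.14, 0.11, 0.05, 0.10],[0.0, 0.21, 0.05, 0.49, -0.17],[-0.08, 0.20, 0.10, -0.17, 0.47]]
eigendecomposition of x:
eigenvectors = [[0.30,0.03,0.72,-0.62,0.02], [0.16,-0.64,-0.01,0.01,-0.75], [-0.91,0.08,0.28,-0.12,-0.27], [0.10,0.54,-0.5,-0.52,-0.43], [0.21,0.54,0.39,0.58,-0.42]]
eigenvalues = [0.0, 0.08, 0.6, 0.69, 0.72]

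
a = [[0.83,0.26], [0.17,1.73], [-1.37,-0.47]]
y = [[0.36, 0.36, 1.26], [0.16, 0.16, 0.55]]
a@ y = [[0.34,0.34,1.19], [0.34,0.34,1.17], [-0.57,-0.57,-1.98]]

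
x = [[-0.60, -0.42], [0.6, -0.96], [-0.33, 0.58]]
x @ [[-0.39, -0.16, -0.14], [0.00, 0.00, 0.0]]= [[0.23,0.1,0.08], [-0.23,-0.1,-0.08], [0.13,0.05,0.05]]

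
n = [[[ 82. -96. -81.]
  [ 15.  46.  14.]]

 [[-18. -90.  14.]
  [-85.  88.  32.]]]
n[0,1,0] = 15.0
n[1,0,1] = -90.0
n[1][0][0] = -18.0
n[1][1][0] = -85.0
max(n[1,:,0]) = -18.0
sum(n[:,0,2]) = -67.0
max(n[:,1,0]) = 15.0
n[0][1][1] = 46.0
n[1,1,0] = -85.0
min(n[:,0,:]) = -96.0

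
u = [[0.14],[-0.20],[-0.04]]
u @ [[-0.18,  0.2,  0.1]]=[[-0.03,0.03,0.01],[0.04,-0.04,-0.02],[0.01,-0.01,-0.0]]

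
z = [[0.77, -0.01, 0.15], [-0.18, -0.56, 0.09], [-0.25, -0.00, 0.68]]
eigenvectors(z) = [[(0.14+0.59j), 0.14-0.59j, -0.01+0.00j], [(-0.09-0.07j), (-0.09+0.07j), -1.00+0.00j], [-0.79+0.00j, (-0.79-0j), (-0+0j)]]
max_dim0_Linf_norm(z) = 0.77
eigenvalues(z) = [(0.73+0.19j), (0.73-0.19j), (-0.56+0j)]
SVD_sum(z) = [[0.6, 0.16, -0.21], [-0.3, -0.08, 0.1], [-0.41, -0.11, 0.14]] + [[0.14, -0.04, 0.38], [0.03, -0.01, 0.07], [0.19, -0.05, 0.51]] + [[0.03, -0.13, -0.02], [0.09, -0.47, -0.09], [-0.03, 0.16, 0.03]]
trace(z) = 0.89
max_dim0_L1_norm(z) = 1.2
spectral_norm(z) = 0.86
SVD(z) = [[-0.76,  -0.6,  -0.25],  [0.38,  -0.11,  -0.92],  [0.52,  -0.80,  0.31]] @ diag([0.8583159255952377, 0.687113958178734, 0.5344793544614643]) @ [[-0.92, -0.24, 0.32], [-0.35, 0.10, -0.93], [-0.19, 0.97, 0.18]]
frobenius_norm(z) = 1.22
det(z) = -0.32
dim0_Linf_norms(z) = [0.77, 0.56, 0.68]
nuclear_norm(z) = 2.08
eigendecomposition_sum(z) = [[(0.39+0.01j), -0.00+0.00j, 0.07-0.29j], [-0.06+0.04j, 0.00-0.00j, (0.02+0.05j)], [(-0.12+0.48j), -0j, 0.34+0.18j]] + [[0.39-0.01j,(-0-0j),0.07+0.29j], [-0.06-0.04j,0.00+0.00j,(0.02-0.05j)], [-0.12-0.48j,0j,(0.34-0.18j)]] + [[(-0+0j), (-0-0j), 0.00+0.00j], [-0.07+0.00j, (-0.56-0j), 0.05+0.00j], [-0.00+0.00j, -0.00-0.00j, 0j]]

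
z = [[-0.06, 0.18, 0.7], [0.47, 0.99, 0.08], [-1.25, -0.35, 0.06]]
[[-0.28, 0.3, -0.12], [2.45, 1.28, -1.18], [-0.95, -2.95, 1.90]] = z@[[-0.01,2.35,-1.38], [2.57,0.13,-0.52], [-1.06,0.59,-0.16]]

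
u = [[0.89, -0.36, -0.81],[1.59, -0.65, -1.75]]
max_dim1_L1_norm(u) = 3.99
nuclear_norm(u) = 2.86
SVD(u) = [[-0.45, -0.89],[-0.89, 0.45]] @ diag([2.75316050574769, 0.10491534487921722]) @ [[-0.66,0.27,0.70], [-0.66,0.24,-0.71]]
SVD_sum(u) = [[0.83, -0.34, -0.88], [1.62, -0.66, -1.72]] + [[0.06, -0.02, 0.07], [-0.03, 0.01, -0.03]]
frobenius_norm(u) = 2.76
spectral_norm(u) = 2.75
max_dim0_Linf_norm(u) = 1.75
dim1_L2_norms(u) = [1.26, 2.45]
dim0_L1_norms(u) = [2.48, 1.01, 2.56]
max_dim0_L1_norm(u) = 2.56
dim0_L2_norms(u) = [1.82, 0.74, 1.93]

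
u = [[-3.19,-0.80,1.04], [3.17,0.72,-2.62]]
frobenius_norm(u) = 5.42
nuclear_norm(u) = 6.31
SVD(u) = [[-0.63,0.78], [0.78,0.63]] @ diag([5.325432372113161, 0.9844643467638519]) @ [[0.84, 0.20, -0.5], [-0.48, -0.17, -0.86]]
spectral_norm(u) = 5.33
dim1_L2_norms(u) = [3.45, 4.18]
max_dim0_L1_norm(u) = 6.36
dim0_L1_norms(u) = [6.36, 1.52, 3.66]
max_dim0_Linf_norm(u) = 3.19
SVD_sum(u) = [[-2.83, -0.67, 1.70],[3.47, 0.82, -2.08]] + [[-0.36, -0.13, -0.66], [-0.3, -0.10, -0.54]]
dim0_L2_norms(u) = [4.5, 1.08, 2.82]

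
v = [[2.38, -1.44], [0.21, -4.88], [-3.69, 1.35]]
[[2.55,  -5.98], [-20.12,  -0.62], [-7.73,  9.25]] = v @ [[3.66, -2.5], [4.28, 0.02]]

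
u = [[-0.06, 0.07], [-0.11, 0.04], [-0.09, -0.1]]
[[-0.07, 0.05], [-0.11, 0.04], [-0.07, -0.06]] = u @ [[0.95,-0.12], [-0.12,0.66]]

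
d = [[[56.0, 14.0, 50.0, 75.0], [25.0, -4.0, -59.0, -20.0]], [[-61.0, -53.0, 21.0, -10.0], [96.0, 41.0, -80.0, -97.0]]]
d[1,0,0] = -61.0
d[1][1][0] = 96.0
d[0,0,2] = 50.0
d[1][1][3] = -97.0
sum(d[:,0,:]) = 92.0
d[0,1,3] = -20.0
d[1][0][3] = -10.0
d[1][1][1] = 41.0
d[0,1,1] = -4.0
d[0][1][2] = -59.0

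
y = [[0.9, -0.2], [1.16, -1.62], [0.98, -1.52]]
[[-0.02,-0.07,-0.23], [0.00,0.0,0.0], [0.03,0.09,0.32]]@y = [[-0.32,  0.47], [0.00,  0.0], [0.44,  -0.64]]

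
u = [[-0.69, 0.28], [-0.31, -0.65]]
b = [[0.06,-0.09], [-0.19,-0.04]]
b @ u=[[-0.01, 0.08], [0.14, -0.03]]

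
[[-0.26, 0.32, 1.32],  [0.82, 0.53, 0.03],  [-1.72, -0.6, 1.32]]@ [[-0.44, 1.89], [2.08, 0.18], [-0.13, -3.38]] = [[0.61, -4.90],[0.74, 1.54],[-0.66, -7.82]]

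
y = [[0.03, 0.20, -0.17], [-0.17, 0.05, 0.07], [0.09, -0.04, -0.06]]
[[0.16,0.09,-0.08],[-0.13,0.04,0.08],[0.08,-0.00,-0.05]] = y @ [[0.54, -0.54, -0.38], [0.15, -0.07, -0.1], [-0.66, -0.72, 0.31]]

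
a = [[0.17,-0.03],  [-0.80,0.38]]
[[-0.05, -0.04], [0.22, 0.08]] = a@ [[-0.26, -0.31],[0.04, -0.43]]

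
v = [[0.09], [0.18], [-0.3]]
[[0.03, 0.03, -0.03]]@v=[[0.02]]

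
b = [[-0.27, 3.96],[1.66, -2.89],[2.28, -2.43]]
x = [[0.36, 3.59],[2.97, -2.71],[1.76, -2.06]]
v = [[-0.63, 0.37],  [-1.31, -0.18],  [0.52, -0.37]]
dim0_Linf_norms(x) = [2.97, 3.59]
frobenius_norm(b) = 6.16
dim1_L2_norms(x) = [3.61, 4.02, 2.71]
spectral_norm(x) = 5.51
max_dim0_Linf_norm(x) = 3.59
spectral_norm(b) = 5.90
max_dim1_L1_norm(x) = 5.68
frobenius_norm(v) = 1.64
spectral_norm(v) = 1.55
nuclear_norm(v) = 2.09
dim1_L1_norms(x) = [3.95, 5.68, 3.82]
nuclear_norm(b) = 7.68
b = v + x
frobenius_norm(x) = 6.04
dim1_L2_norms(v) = [0.73, 1.32, 0.64]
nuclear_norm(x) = 7.99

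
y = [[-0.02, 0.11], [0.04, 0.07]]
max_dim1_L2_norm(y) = 0.11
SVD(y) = [[0.84, 0.55], [0.55, -0.84]] @ diag([0.13047590475789264, 0.04445265208746638]) @ [[0.04, 1.00], [-1.00, 0.04]]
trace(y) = 0.05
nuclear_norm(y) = 0.17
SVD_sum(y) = [[0.00,0.11],[0.00,0.07]] + [[-0.02, 0.00], [0.04, -0.00]]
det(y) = -0.01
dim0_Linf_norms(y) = [0.04, 0.11]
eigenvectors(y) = [[-0.95,-0.66], [0.3,-0.75]]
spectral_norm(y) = 0.13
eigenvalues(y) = [-0.06, 0.11]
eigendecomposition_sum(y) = [[-0.04, 0.04], [0.01, -0.01]] + [[0.02, 0.07],  [0.03, 0.08]]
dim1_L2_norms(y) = [0.11, 0.08]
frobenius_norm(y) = 0.14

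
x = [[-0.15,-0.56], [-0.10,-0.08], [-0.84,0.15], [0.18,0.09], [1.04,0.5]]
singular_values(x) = [1.42, 0.65]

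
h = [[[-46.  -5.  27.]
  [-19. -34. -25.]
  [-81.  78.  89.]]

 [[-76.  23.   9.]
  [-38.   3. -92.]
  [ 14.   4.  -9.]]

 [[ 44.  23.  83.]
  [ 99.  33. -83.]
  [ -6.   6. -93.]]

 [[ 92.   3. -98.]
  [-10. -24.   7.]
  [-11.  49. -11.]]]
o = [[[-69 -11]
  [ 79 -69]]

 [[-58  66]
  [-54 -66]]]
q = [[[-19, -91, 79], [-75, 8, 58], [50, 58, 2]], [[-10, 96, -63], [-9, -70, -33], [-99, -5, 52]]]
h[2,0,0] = 44.0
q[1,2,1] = -5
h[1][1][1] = 3.0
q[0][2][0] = 50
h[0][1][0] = -19.0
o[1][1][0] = -54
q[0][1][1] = 8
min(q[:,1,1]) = -70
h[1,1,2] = -92.0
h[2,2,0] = -6.0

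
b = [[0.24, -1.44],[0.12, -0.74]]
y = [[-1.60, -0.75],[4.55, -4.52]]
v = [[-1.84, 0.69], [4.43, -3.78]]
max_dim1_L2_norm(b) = 1.46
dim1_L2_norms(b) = [1.46, 0.75]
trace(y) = -6.12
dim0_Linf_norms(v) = [4.43, 3.78]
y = v + b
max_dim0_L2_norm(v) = 4.8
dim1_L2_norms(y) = [1.77, 6.41]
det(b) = -0.00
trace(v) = -5.62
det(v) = 3.90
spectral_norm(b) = 1.64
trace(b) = -0.50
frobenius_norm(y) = 6.65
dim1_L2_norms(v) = [1.97, 5.82]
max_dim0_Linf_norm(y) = 4.55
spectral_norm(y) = 6.44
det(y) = 10.64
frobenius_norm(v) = 6.15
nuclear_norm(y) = 8.10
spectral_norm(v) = 6.11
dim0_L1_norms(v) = [6.27, 4.47]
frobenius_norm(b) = 1.64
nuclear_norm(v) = 6.75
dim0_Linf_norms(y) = [4.55, 4.52]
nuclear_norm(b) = 1.64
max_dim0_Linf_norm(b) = 1.44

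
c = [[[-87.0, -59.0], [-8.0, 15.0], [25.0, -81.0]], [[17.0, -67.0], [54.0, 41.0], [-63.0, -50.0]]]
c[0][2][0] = 25.0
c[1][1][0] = 54.0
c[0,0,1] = -59.0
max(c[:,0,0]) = 17.0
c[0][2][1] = -81.0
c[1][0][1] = -67.0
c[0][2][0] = 25.0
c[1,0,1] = -67.0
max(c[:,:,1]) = 41.0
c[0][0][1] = -59.0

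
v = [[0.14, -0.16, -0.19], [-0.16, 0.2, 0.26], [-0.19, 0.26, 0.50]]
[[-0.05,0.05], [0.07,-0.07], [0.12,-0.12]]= v @[[-0.24, 0.24], [-0.18, 0.18], [0.25, -0.25]]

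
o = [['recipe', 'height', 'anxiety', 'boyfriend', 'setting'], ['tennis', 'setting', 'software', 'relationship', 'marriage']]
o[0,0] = 'recipe'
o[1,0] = 'tennis'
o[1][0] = 'tennis'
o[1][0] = 'tennis'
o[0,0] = 'recipe'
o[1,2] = 'software'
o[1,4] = 'marriage'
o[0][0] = 'recipe'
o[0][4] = 'setting'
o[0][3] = 'boyfriend'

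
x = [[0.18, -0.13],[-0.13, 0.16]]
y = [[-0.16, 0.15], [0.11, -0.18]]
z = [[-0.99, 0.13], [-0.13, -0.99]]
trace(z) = -1.98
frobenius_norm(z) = 1.41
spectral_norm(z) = 1.00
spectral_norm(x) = 0.30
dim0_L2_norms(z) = [1.0, 1.0]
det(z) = 1.00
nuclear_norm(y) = 0.34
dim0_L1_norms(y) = [0.27, 0.33]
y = x @ z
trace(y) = -0.34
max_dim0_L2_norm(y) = 0.23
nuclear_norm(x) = 0.34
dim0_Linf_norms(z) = [0.99, 0.99]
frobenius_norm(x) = 0.30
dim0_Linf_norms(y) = [0.16, 0.18]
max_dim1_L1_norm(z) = 1.12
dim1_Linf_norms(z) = [0.99, 0.99]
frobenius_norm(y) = 0.30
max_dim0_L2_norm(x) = 0.22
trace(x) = 0.34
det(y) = 0.01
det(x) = 0.01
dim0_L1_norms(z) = [1.12, 1.12]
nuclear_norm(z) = 2.00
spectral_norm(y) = 0.30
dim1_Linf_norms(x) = [0.18, 0.16]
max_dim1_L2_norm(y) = 0.22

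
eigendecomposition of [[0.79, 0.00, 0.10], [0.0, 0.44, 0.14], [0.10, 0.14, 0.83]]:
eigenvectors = [[0.55, 0.83, -0.08], [0.23, -0.24, -0.94], [0.81, -0.50, 0.32]]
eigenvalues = [0.94, 0.73, 0.39]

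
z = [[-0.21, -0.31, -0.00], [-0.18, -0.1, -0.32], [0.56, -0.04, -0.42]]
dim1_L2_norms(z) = [0.37, 0.38, 0.7]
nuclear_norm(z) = 1.40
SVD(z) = [[-0.26, -0.62, 0.74],[0.05, -0.78, -0.63],[0.97, -0.12, 0.23]] @ diag([0.72219860628203, 0.45333028328427394, 0.22253275566013442]) @ [[0.81,0.05,-0.58],[0.44,0.60,0.66],[0.39,-0.8,0.47]]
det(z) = 0.07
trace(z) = -0.73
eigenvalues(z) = [(-0.48+0.28j), (-0.48-0.28j), (0.24+0j)]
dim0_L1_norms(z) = [0.95, 0.45, 0.74]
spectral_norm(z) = 0.72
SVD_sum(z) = [[-0.15, -0.01, 0.11], [0.03, 0.00, -0.02], [0.57, 0.03, -0.41]] + [[-0.12, -0.17, -0.19], [-0.15, -0.21, -0.23], [-0.02, -0.03, -0.04]] + [[0.06, -0.13, 0.08],[-0.05, 0.11, -0.07],[0.02, -0.04, 0.02]]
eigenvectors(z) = [[-0.06+0.40j, (-0.06-0.4j), (-0.5+0j)], [(0.31+0.41j), (0.31-0.41j), 0.72+0.00j], [0.76+0.00j, 0.76-0.00j, (-0.47+0j)]]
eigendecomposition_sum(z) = [[-0.15+0.11j,-0.11-0.01j,(-0.02-0.13j)], [-0.03+0.23j,-0.11+0.10j,-0.13-0.09j], [(0.24+0.24j),0.02+0.21j,(-0.23+0.07j)]] + [[(-0.15-0.11j),-0.11+0.01j,-0.02+0.13j], [(-0.03-0.23j),(-0.11-0.1j),-0.13+0.09j], [0.24-0.24j,0.02-0.21j,(-0.23-0.07j)]] + [[(0.08-0j), (-0.08+0j), 0.04+0.00j], [(-0.12+0j), (0.12-0j), -0.06-0.00j], [0.08-0.00j, (-0.08+0j), 0.04+0.00j]]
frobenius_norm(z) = 0.88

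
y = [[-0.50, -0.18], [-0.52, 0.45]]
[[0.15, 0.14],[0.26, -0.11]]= y @ [[-0.36, -0.13],[0.16, -0.4]]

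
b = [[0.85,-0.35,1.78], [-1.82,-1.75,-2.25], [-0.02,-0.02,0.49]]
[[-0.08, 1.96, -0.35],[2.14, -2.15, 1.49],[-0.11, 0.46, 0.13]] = b@[[0.08, 0.26, -0.96],  [-0.96, -0.24, -0.15],  [-0.27, 0.93, 0.23]]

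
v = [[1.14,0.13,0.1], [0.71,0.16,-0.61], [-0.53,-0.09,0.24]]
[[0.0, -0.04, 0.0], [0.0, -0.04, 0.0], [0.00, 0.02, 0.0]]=v@[[-0.0, -0.03, 0.0], [-0.0, -0.03, 0.00], [0.00, 0.02, -0.0]]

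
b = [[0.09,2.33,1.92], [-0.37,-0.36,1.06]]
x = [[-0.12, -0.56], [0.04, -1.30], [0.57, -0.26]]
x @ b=[[0.2,-0.08,-0.82], [0.48,0.56,-1.3], [0.15,1.42,0.82]]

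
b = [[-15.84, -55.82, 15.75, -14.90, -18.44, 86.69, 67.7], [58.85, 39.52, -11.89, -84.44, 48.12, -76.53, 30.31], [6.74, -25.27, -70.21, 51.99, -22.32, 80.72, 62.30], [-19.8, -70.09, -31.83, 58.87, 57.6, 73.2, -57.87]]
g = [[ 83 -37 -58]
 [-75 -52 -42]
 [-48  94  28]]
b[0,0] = -15.84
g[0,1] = -37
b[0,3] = -14.9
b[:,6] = [67.7, 30.31, 62.3, -57.87]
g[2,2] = 28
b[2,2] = -70.21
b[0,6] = 67.7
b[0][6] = 67.7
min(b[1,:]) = -84.44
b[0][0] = -15.84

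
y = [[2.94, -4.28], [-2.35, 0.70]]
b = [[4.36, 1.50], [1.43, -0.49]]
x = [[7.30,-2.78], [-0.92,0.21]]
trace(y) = 3.64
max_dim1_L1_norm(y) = 7.22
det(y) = -8.00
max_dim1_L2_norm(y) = 5.19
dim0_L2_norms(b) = [4.59, 1.58]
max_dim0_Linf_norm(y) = 4.28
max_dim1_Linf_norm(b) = 4.36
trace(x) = 7.51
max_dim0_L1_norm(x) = 8.22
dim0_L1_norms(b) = [5.79, 1.99]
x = b + y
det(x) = -1.02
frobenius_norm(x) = 7.87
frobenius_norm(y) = 5.74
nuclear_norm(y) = 7.00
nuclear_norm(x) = 8.00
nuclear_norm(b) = 5.67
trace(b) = 3.87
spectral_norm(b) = 4.77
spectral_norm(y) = 5.56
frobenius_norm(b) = 4.85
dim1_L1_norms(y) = [7.22, 3.05]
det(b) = -4.28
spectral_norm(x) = 7.87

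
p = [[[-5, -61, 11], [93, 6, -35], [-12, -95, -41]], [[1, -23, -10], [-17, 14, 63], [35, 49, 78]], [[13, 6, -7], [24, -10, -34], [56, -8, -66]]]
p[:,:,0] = [[-5, 93, -12], [1, -17, 35], [13, 24, 56]]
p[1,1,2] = 63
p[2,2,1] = -8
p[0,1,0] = 93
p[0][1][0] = 93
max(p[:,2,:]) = 78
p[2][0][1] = 6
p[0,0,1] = -61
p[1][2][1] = 49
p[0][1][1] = 6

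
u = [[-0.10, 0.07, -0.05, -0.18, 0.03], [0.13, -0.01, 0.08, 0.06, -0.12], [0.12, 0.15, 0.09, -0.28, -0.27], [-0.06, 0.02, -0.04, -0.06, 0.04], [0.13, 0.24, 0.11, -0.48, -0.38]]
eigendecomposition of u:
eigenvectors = [[-0.01+0.18j, -0.01-0.18j, -0.44+0.00j, (-0.69+0j), (-0.69-0j)], [-0.17-0.18j, -0.17+0.18j, -0.10+0.00j, 0.32+0.15j, (0.32-0.15j)], [(-0.53-0.05j), -0.53+0.05j, (-0.52+0j), 0.21-0.13j, (0.21+0.13j)], [(0.03+0.09j), (0.03-0.09j), (0.26+0j), (0.37+0.09j), (0.37-0.09j)], [-0.78+0.00j, (-0.78-0j), -0.68+0.00j, -0.44-0.06j, (-0.44+0.06j)]]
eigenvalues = [(-0.23+0.08j), (-0.23-0.08j), (0.01+0j), (-0+0j), (-0-0j)]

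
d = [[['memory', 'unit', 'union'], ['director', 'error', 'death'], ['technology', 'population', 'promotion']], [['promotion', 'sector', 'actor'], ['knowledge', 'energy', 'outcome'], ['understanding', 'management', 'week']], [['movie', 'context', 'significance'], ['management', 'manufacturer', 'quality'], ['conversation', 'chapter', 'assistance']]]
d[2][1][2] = 'quality'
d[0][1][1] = 'error'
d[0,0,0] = 'memory'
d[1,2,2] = 'week'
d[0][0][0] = 'memory'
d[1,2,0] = 'understanding'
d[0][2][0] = 'technology'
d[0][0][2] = 'union'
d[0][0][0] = 'memory'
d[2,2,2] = 'assistance'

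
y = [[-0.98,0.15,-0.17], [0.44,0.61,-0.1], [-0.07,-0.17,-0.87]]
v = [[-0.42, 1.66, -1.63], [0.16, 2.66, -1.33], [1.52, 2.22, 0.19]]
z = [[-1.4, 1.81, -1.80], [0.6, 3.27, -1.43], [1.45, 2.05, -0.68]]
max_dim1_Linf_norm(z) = 3.27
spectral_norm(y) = 1.12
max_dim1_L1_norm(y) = 1.3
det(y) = 0.60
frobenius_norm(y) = 1.54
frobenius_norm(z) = 5.32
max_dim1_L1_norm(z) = 5.3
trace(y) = -1.24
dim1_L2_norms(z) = [2.91, 3.62, 2.6]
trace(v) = 2.43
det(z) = 2.32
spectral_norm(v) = 4.22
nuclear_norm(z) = 7.27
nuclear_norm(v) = 6.34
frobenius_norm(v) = 4.66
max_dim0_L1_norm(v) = 6.54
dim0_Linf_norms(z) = [1.45, 3.27, 1.8]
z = v + y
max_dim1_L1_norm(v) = 4.15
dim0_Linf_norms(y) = [0.98, 0.61, 0.87]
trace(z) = 1.19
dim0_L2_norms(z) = [2.1, 4.26, 2.4]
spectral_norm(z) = 4.83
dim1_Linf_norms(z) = [1.81, 3.27, 2.05]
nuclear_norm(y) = 2.60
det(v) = 1.15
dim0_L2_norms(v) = [1.59, 3.84, 2.11]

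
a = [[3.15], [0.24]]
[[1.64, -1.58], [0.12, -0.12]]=a @ [[0.52, -0.50]]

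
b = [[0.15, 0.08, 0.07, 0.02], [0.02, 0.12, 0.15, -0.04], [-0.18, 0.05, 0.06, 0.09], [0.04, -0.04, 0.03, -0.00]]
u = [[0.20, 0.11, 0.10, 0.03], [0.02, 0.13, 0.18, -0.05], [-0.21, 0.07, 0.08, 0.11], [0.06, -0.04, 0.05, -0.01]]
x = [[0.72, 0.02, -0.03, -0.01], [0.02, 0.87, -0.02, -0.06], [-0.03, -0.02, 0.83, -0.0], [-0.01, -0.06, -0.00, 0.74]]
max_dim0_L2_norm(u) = 0.3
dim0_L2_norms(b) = [0.24, 0.16, 0.18, 0.1]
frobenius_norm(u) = 0.44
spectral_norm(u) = 0.32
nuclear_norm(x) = 3.16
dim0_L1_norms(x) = [0.78, 0.97, 0.88, 0.81]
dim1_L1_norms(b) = [0.32, 0.33, 0.38, 0.11]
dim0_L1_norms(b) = [0.39, 0.29, 0.31, 0.15]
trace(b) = 0.33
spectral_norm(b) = 0.25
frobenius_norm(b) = 0.35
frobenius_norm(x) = 1.59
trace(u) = 0.40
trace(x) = 3.16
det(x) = 0.38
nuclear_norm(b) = 0.61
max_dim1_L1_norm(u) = 0.47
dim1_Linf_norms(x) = [0.72, 0.87, 0.83, 0.74]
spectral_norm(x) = 0.90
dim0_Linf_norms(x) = [0.72, 0.87, 0.83, 0.74]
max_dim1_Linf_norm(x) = 0.87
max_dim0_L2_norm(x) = 0.87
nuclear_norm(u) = 0.76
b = x @ u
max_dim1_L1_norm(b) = 0.38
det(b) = -0.00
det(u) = -0.00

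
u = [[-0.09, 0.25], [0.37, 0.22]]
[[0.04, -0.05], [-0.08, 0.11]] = u @ [[-0.26,0.34], [0.06,-0.08]]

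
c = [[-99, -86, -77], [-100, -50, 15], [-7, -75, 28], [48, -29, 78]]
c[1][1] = -50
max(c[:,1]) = -29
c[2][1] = -75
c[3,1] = -29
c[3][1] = -29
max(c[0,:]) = -77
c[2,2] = 28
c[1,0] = -100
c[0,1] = -86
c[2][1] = -75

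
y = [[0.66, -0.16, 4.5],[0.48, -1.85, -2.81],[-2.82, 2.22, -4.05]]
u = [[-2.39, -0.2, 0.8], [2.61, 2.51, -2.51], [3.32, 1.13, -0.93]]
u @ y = [[-3.93, 2.53, -13.43],  [10.01, -10.63, 14.86],  [5.36, -4.69, 15.53]]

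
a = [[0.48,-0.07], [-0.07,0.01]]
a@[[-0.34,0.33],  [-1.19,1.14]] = [[-0.08, 0.08], [0.01, -0.01]]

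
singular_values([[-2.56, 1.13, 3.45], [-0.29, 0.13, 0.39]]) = [4.47, 0.0]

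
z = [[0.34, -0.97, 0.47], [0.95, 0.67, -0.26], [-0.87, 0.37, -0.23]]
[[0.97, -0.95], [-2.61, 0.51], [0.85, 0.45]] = z @ [[-1.58,-0.13], [-2.05,0.97], [-1.02,0.08]]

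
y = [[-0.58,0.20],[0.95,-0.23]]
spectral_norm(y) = 1.15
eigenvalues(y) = [-0.87, 0.06]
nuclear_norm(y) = 1.20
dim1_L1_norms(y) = [0.78, 1.18]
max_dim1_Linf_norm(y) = 0.95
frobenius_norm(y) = 1.15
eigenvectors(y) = [[-0.56, -0.3], [0.83, -0.96]]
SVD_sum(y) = [[-0.59, 0.16], [0.94, -0.26]] + [[0.01, 0.04],[0.01, 0.03]]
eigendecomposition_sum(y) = [[-0.60, 0.19], [0.88, -0.27]] + [[0.02,0.01], [0.07,0.04]]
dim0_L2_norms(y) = [1.11, 0.3]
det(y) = -0.06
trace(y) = -0.81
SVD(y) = [[-0.53,0.85], [0.85,0.53]] @ diag([1.1529918487977884, 0.049089679219342416]) @ [[0.97, -0.26], [0.26, 0.97]]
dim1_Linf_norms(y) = [0.58, 0.95]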